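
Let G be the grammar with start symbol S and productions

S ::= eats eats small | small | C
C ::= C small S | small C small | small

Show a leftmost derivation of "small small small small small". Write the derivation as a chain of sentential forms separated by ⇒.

S ⇒ C ⇒ small C small ⇒ small C small S small ⇒ small small small S small ⇒ small small small small small

S ⇒ C   [S ::= C]
C ⇒ small C small   [C ::= small C small]
small C small ⇒ small C small S small   [C ::= C small S]
small C small S small ⇒ small small small S small   [C ::= small]
small small small S small ⇒ small small small small small   [S ::= small]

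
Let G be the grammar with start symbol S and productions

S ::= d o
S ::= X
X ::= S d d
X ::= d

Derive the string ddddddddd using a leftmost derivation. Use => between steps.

S => X => Sdd => Xdd => Sdddd => Xdddd => Sdddddd => Xdddddd => Sdddddddd => Xdddddddd => ddddddddd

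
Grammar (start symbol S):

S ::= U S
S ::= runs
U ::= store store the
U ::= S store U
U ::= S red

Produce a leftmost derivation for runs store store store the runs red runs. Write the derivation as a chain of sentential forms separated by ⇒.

S ⇒ U S   [S ::= U S]
U S ⇒ S store U S   [U ::= S store U]
S store U S ⇒ runs store U S   [S ::= runs]
runs store U S ⇒ runs store S red S   [U ::= S red]
runs store S red S ⇒ runs store U S red S   [S ::= U S]
runs store U S red S ⇒ runs store store store the S red S   [U ::= store store the]
runs store store store the S red S ⇒ runs store store store the runs red S   [S ::= runs]
runs store store store the runs red S ⇒ runs store store store the runs red runs   [S ::= runs]

S ⇒ U S ⇒ S store U S ⇒ runs store U S ⇒ runs store S red S ⇒ runs store U S red S ⇒ runs store store store the S red S ⇒ runs store store store the runs red S ⇒ runs store store store the runs red runs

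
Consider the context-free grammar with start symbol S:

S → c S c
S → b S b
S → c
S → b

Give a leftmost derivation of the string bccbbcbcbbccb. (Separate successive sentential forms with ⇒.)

S ⇒ bSb   [S → b S b]
bSb ⇒ bcScb   [S → c S c]
bcScb ⇒ bccSccb   [S → c S c]
bccSccb ⇒ bccbSbccb   [S → b S b]
bccbSbccb ⇒ bccbbSbbccb   [S → b S b]
bccbbSbbccb ⇒ bccbbcScbbccb   [S → c S c]
bccbbcScbbccb ⇒ bccbbcbcbbccb   [S → b]

S ⇒ bSb ⇒ bcScb ⇒ bccSccb ⇒ bccbSbccb ⇒ bccbbSbbccb ⇒ bccbbcScbbccb ⇒ bccbbcbcbbccb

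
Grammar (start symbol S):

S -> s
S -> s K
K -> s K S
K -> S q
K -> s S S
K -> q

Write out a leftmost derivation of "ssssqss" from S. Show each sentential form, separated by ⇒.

S⇒sK⇒ssKS⇒sssKSS⇒sssSqSS⇒ssssqSS⇒ssssqsS⇒ssssqss

S ⇒ sK   [S -> s K]
sK ⇒ ssKS   [K -> s K S]
ssKS ⇒ sssKSS   [K -> s K S]
sssKSS ⇒ sssSqSS   [K -> S q]
sssSqSS ⇒ ssssqSS   [S -> s]
ssssqSS ⇒ ssssqsS   [S -> s]
ssssqsS ⇒ ssssqss   [S -> s]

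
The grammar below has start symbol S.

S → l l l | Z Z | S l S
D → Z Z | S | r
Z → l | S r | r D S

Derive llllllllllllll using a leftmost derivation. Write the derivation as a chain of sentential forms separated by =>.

S=>SlS=>SlSlS=>SlSlSlS=>ZZlSlSlS=>lZlSlSlS=>lllSlSlS=>lllllllSlS=>lllllllllllS=>llllllllllllll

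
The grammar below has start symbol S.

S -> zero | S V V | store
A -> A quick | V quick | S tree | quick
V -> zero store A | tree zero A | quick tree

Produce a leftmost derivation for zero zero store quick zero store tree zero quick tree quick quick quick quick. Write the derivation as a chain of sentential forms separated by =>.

S => S V V   [S -> S V V]
S V V => zero V V   [S -> zero]
zero V V => zero zero store A V   [V -> zero store A]
zero zero store A V => zero zero store quick V   [A -> quick]
zero zero store quick V => zero zero store quick zero store A   [V -> zero store A]
zero zero store quick zero store A => zero zero store quick zero store V quick   [A -> V quick]
zero zero store quick zero store V quick => zero zero store quick zero store tree zero A quick   [V -> tree zero A]
zero zero store quick zero store tree zero A quick => zero zero store quick zero store tree zero A quick quick   [A -> A quick]
zero zero store quick zero store tree zero A quick quick => zero zero store quick zero store tree zero A quick quick quick   [A -> A quick]
zero zero store quick zero store tree zero A quick quick quick => zero zero store quick zero store tree zero V quick quick quick quick   [A -> V quick]
zero zero store quick zero store tree zero V quick quick quick quick => zero zero store quick zero store tree zero quick tree quick quick quick quick   [V -> quick tree]

S => S V V => zero V V => zero zero store A V => zero zero store quick V => zero zero store quick zero store A => zero zero store quick zero store V quick => zero zero store quick zero store tree zero A quick => zero zero store quick zero store tree zero A quick quick => zero zero store quick zero store tree zero A quick quick quick => zero zero store quick zero store tree zero V quick quick quick quick => zero zero store quick zero store tree zero quick tree quick quick quick quick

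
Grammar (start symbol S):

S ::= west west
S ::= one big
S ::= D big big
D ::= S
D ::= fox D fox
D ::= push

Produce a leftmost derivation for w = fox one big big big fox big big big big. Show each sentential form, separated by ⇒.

S ⇒ D big big   [S ::= D big big]
D big big ⇒ S big big   [D ::= S]
S big big ⇒ D big big big big   [S ::= D big big]
D big big big big ⇒ fox D fox big big big big   [D ::= fox D fox]
fox D fox big big big big ⇒ fox S fox big big big big   [D ::= S]
fox S fox big big big big ⇒ fox D big big fox big big big big   [S ::= D big big]
fox D big big fox big big big big ⇒ fox S big big fox big big big big   [D ::= S]
fox S big big fox big big big big ⇒ fox one big big big fox big big big big   [S ::= one big]

S ⇒ D big big ⇒ S big big ⇒ D big big big big ⇒ fox D fox big big big big ⇒ fox S fox big big big big ⇒ fox D big big fox big big big big ⇒ fox S big big fox big big big big ⇒ fox one big big big fox big big big big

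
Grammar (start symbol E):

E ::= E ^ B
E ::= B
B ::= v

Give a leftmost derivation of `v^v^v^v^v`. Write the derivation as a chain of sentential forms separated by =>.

E => E^B => E^B^B => E^B^B^B => E^B^B^B^B => B^B^B^B^B => v^B^B^B^B => v^v^B^B^B => v^v^v^B^B => v^v^v^v^B => v^v^v^v^v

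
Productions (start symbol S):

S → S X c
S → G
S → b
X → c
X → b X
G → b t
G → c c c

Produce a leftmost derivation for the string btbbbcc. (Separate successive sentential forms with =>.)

S => SXc   [S → S X c]
SXc => GXc   [S → G]
GXc => btXc   [G → b t]
btXc => btbXc   [X → b X]
btbXc => btbbXc   [X → b X]
btbbXc => btbbbXc   [X → b X]
btbbbXc => btbbbcc   [X → c]

S=>SXc=>GXc=>btXc=>btbXc=>btbbXc=>btbbbXc=>btbbbcc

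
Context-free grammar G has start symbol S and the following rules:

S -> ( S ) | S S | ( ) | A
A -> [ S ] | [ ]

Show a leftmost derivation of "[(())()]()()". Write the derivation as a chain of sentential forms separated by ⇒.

S ⇒ SS   [S -> S S]
SS ⇒ SSS   [S -> S S]
SSS ⇒ ASS   [S -> A]
ASS ⇒ [S]SS   [A -> [ S ]]
[S]SS ⇒ [SS]SS   [S -> S S]
[SS]SS ⇒ [(S)S]SS   [S -> ( S )]
[(S)S]SS ⇒ [(())S]SS   [S -> ( )]
[(())S]SS ⇒ [(())()]SS   [S -> ( )]
[(())()]SS ⇒ [(())()]()S   [S -> ( )]
[(())()]()S ⇒ [(())()]()()   [S -> ( )]

S ⇒ SS ⇒ SSS ⇒ ASS ⇒ [S]SS ⇒ [SS]SS ⇒ [(S)S]SS ⇒ [(())S]SS ⇒ [(())()]SS ⇒ [(())()]()S ⇒ [(())()]()()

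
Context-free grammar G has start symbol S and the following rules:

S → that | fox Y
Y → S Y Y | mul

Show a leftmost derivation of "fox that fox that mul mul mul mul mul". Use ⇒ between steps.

S ⇒ fox Y   [S → fox Y]
fox Y ⇒ fox S Y Y   [Y → S Y Y]
fox S Y Y ⇒ fox that Y Y   [S → that]
fox that Y Y ⇒ fox that S Y Y Y   [Y → S Y Y]
fox that S Y Y Y ⇒ fox that fox Y Y Y Y   [S → fox Y]
fox that fox Y Y Y Y ⇒ fox that fox S Y Y Y Y Y   [Y → S Y Y]
fox that fox S Y Y Y Y Y ⇒ fox that fox that Y Y Y Y Y   [S → that]
fox that fox that Y Y Y Y Y ⇒ fox that fox that mul Y Y Y Y   [Y → mul]
fox that fox that mul Y Y Y Y ⇒ fox that fox that mul mul Y Y Y   [Y → mul]
fox that fox that mul mul Y Y Y ⇒ fox that fox that mul mul mul Y Y   [Y → mul]
fox that fox that mul mul mul Y Y ⇒ fox that fox that mul mul mul mul Y   [Y → mul]
fox that fox that mul mul mul mul Y ⇒ fox that fox that mul mul mul mul mul   [Y → mul]

S ⇒ fox Y ⇒ fox S Y Y ⇒ fox that Y Y ⇒ fox that S Y Y Y ⇒ fox that fox Y Y Y Y ⇒ fox that fox S Y Y Y Y Y ⇒ fox that fox that Y Y Y Y Y ⇒ fox that fox that mul Y Y Y Y ⇒ fox that fox that mul mul Y Y Y ⇒ fox that fox that mul mul mul Y Y ⇒ fox that fox that mul mul mul mul Y ⇒ fox that fox that mul mul mul mul mul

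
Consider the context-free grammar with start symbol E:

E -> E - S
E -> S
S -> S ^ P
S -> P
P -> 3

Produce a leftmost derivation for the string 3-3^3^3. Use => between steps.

E => E-S   [E -> E - S]
E-S => S-S   [E -> S]
S-S => P-S   [S -> P]
P-S => 3-S   [P -> 3]
3-S => 3-S^P   [S -> S ^ P]
3-S^P => 3-S^P^P   [S -> S ^ P]
3-S^P^P => 3-P^P^P   [S -> P]
3-P^P^P => 3-3^P^P   [P -> 3]
3-3^P^P => 3-3^3^P   [P -> 3]
3-3^3^P => 3-3^3^3   [P -> 3]

E => E-S => S-S => P-S => 3-S => 3-S^P => 3-S^P^P => 3-P^P^P => 3-3^P^P => 3-3^3^P => 3-3^3^3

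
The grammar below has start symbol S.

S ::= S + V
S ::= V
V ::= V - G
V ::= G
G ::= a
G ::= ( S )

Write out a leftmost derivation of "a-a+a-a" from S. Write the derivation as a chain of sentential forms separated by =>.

S => S+V   [S ::= S + V]
S+V => V+V   [S ::= V]
V+V => V-G+V   [V ::= V - G]
V-G+V => G-G+V   [V ::= G]
G-G+V => a-G+V   [G ::= a]
a-G+V => a-a+V   [G ::= a]
a-a+V => a-a+V-G   [V ::= V - G]
a-a+V-G => a-a+G-G   [V ::= G]
a-a+G-G => a-a+a-G   [G ::= a]
a-a+a-G => a-a+a-a   [G ::= a]

S => S+V => V+V => V-G+V => G-G+V => a-G+V => a-a+V => a-a+V-G => a-a+G-G => a-a+a-G => a-a+a-a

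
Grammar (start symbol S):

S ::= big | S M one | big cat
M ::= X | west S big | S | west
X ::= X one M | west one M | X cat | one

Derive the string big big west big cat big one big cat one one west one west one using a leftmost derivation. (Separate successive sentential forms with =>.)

S => S M one => S M one M one => S M one M one M one => big M one M one M one => big S one M one M one => big S M one one M one M one => big S M one M one one M one M one => big big M one M one one M one M one => big big west S big one M one one M one M one => big big west big cat big one M one one M one M one => big big west big cat big one S one one M one M one => big big west big cat big one big cat one one M one M one => big big west big cat big one big cat one one west one M one => big big west big cat big one big cat one one west one west one

S => S M one   [S ::= S M one]
S M one => S M one M one   [S ::= S M one]
S M one M one => S M one M one M one   [S ::= S M one]
S M one M one M one => big M one M one M one   [S ::= big]
big M one M one M one => big S one M one M one   [M ::= S]
big S one M one M one => big S M one one M one M one   [S ::= S M one]
big S M one one M one M one => big S M one M one one M one M one   [S ::= S M one]
big S M one M one one M one M one => big big M one M one one M one M one   [S ::= big]
big big M one M one one M one M one => big big west S big one M one one M one M one   [M ::= west S big]
big big west S big one M one one M one M one => big big west big cat big one M one one M one M one   [S ::= big cat]
big big west big cat big one M one one M one M one => big big west big cat big one S one one M one M one   [M ::= S]
big big west big cat big one S one one M one M one => big big west big cat big one big cat one one M one M one   [S ::= big cat]
big big west big cat big one big cat one one M one M one => big big west big cat big one big cat one one west one M one   [M ::= west]
big big west big cat big one big cat one one west one M one => big big west big cat big one big cat one one west one west one   [M ::= west]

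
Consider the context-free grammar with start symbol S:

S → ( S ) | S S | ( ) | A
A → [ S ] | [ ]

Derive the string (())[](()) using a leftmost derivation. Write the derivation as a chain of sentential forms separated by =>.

S=>SS=>(S)S=>(())S=>(())SS=>(())AS=>(())[]S=>(())[](S)=>(())[](())

S => SS   [S → S S]
SS => (S)S   [S → ( S )]
(S)S => (())S   [S → ( )]
(())S => (())SS   [S → S S]
(())SS => (())AS   [S → A]
(())AS => (())[]S   [A → [ ]]
(())[]S => (())[](S)   [S → ( S )]
(())[](S) => (())[](())   [S → ( )]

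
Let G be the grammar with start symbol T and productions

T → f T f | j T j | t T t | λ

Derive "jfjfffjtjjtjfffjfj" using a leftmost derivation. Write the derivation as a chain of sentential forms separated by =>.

T => jTj => jfTfj => jfjTjfj => jfjfTfjfj => jfjffTffjfj => jfjfffTfffjfj => jfjfffjTjfffjfj => jfjfffjtTtjfffjfj => jfjfffjtjTjtjfffjfj => jfjfffjtjjtjfffjfj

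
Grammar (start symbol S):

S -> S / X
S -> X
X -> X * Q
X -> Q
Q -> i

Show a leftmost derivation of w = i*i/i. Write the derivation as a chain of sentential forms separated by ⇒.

S ⇒ S/X   [S -> S / X]
S/X ⇒ X/X   [S -> X]
X/X ⇒ X*Q/X   [X -> X * Q]
X*Q/X ⇒ Q*Q/X   [X -> Q]
Q*Q/X ⇒ i*Q/X   [Q -> i]
i*Q/X ⇒ i*i/X   [Q -> i]
i*i/X ⇒ i*i/Q   [X -> Q]
i*i/Q ⇒ i*i/i   [Q -> i]

S ⇒ S/X ⇒ X/X ⇒ X*Q/X ⇒ Q*Q/X ⇒ i*Q/X ⇒ i*i/X ⇒ i*i/Q ⇒ i*i/i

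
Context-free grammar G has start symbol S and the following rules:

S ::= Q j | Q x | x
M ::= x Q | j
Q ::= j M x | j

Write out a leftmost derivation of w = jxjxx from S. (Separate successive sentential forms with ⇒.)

S ⇒ Qx   [S ::= Q x]
Qx ⇒ jMxx   [Q ::= j M x]
jMxx ⇒ jxQxx   [M ::= x Q]
jxQxx ⇒ jxjxx   [Q ::= j]

S ⇒ Qx ⇒ jMxx ⇒ jxQxx ⇒ jxjxx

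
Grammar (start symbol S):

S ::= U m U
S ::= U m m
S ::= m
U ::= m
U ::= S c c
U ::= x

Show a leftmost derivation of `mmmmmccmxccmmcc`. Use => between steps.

S => UmU => mmU => mmScc => mmUmmcc => mmSccmmcc => mmUmUccmmcc => mmSccmUccmmcc => mmUmmccmUccmmcc => mmmmmccmUccmmcc => mmmmmccmxccmmcc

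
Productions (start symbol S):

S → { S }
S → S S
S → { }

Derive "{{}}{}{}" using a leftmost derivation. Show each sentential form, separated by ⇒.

S ⇒ SS ⇒ SSS ⇒ {S}SS ⇒ {{}}SS ⇒ {{}}{}S ⇒ {{}}{}{}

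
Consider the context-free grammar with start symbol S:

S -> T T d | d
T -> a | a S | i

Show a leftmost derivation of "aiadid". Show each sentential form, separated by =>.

S => TTd   [S -> T T d]
TTd => aSTd   [T -> a S]
aSTd => aTTdTd   [S -> T T d]
aTTdTd => aiTdTd   [T -> i]
aiTdTd => aiadTd   [T -> a]
aiadTd => aiadid   [T -> i]

S => TTd => aSTd => aTTdTd => aiTdTd => aiadTd => aiadid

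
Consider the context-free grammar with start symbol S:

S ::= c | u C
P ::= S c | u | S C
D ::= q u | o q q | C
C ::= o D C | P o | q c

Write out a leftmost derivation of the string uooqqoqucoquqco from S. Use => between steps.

S => uC   [S ::= u C]
uC => uoDC   [C ::= o D C]
uoDC => uooqqC   [D ::= o q q]
uooqqC => uooqqoDC   [C ::= o D C]
uooqqoDC => uooqqoquC   [D ::= q u]
uooqqoquC => uooqqoquPo   [C ::= P o]
uooqqoquPo => uooqqoquSCo   [P ::= S C]
uooqqoquSCo => uooqqoqucCo   [S ::= c]
uooqqoqucCo => uooqqoqucoDCo   [C ::= o D C]
uooqqoqucoDCo => uooqqoqucoquCo   [D ::= q u]
uooqqoqucoquCo => uooqqoqucoquqco   [C ::= q c]

S => uC => uoDC => uooqqC => uooqqoDC => uooqqoquC => uooqqoquPo => uooqqoquSCo => uooqqoqucCo => uooqqoqucoDCo => uooqqoqucoquCo => uooqqoqucoquqco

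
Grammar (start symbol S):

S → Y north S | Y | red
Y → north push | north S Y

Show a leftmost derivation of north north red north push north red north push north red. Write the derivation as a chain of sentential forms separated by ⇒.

S ⇒ Y north S ⇒ north S Y north S ⇒ north Y north S Y north S ⇒ north north S Y north S Y north S ⇒ north north red Y north S Y north S ⇒ north north red north push north S Y north S ⇒ north north red north push north red Y north S ⇒ north north red north push north red north push north S ⇒ north north red north push north red north push north red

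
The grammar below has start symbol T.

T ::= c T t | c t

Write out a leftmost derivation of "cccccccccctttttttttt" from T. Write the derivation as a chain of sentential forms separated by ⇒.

T ⇒ cTt ⇒ ccTtt ⇒ cccTttt ⇒ ccccTtttt ⇒ cccccTttttt ⇒ ccccccTtttttt ⇒ cccccccTttttttt ⇒ ccccccccTtttttttt ⇒ cccccccccTttttttttt ⇒ cccccccccctttttttttt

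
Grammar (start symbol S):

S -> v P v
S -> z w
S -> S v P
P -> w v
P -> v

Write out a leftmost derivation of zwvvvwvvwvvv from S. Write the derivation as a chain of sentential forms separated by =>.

S => SvP => SvPvP => SvPvPvP => SvPvPvPvP => zwvPvPvPvP => zwvvvPvPvP => zwvvvwvvPvP => zwvvvwvvwvvP => zwvvvwvvwvvv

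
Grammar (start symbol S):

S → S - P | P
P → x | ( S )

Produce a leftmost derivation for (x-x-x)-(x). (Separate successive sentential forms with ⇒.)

S ⇒ S-P   [S → S - P]
S-P ⇒ P-P   [S → P]
P-P ⇒ (S)-P   [P → ( S )]
(S)-P ⇒ (S-P)-P   [S → S - P]
(S-P)-P ⇒ (S-P-P)-P   [S → S - P]
(S-P-P)-P ⇒ (P-P-P)-P   [S → P]
(P-P-P)-P ⇒ (x-P-P)-P   [P → x]
(x-P-P)-P ⇒ (x-x-P)-P   [P → x]
(x-x-P)-P ⇒ (x-x-x)-P   [P → x]
(x-x-x)-P ⇒ (x-x-x)-(S)   [P → ( S )]
(x-x-x)-(S) ⇒ (x-x-x)-(P)   [S → P]
(x-x-x)-(P) ⇒ (x-x-x)-(x)   [P → x]

S⇒S-P⇒P-P⇒(S)-P⇒(S-P)-P⇒(S-P-P)-P⇒(P-P-P)-P⇒(x-P-P)-P⇒(x-x-P)-P⇒(x-x-x)-P⇒(x-x-x)-(S)⇒(x-x-x)-(P)⇒(x-x-x)-(x)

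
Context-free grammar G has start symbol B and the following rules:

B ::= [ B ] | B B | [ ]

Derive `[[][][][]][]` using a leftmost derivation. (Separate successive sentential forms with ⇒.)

B ⇒ BB ⇒ [B]B ⇒ [BB]B ⇒ [BBB]B ⇒ [BBBB]B ⇒ [[]BBB]B ⇒ [[][]BB]B ⇒ [[][][]B]B ⇒ [[][][][]]B ⇒ [[][][][]][]

B ⇒ BB   [B ::= B B]
BB ⇒ [B]B   [B ::= [ B ]]
[B]B ⇒ [BB]B   [B ::= B B]
[BB]B ⇒ [BBB]B   [B ::= B B]
[BBB]B ⇒ [BBBB]B   [B ::= B B]
[BBBB]B ⇒ [[]BBB]B   [B ::= [ ]]
[[]BBB]B ⇒ [[][]BB]B   [B ::= [ ]]
[[][]BB]B ⇒ [[][][]B]B   [B ::= [ ]]
[[][][]B]B ⇒ [[][][][]]B   [B ::= [ ]]
[[][][][]]B ⇒ [[][][][]][]   [B ::= [ ]]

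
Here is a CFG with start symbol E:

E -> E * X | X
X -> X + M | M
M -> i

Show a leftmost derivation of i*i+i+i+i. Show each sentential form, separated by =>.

E => E*X => X*X => M*X => i*X => i*X+M => i*X+M+M => i*X+M+M+M => i*M+M+M+M => i*i+M+M+M => i*i+i+M+M => i*i+i+i+M => i*i+i+i+i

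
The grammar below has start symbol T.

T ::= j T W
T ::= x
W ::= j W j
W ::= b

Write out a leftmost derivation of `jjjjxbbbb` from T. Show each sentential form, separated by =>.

T=>jTW=>jjTWW=>jjjTWWW=>jjjjTWWWW=>jjjjxWWWW=>jjjjxbWWW=>jjjjxbbWW=>jjjjxbbbW=>jjjjxbbbb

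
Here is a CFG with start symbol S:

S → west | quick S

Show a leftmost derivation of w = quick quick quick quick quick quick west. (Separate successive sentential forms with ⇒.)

S ⇒ quick S ⇒ quick quick S ⇒ quick quick quick S ⇒ quick quick quick quick S ⇒ quick quick quick quick quick S ⇒ quick quick quick quick quick quick S ⇒ quick quick quick quick quick quick west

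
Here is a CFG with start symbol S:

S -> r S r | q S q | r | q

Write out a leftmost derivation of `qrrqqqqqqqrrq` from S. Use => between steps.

S => qSq => qrSrq => qrrSrrq => qrrqSqrrq => qrrqqSqqrrq => qrrqqqSqqqrrq => qrrqqqqqqqrrq

S => qSq   [S -> q S q]
qSq => qrSrq   [S -> r S r]
qrSrq => qrrSrrq   [S -> r S r]
qrrSrrq => qrrqSqrrq   [S -> q S q]
qrrqSqrrq => qrrqqSqqrrq   [S -> q S q]
qrrqqSqqrrq => qrrqqqSqqqrrq   [S -> q S q]
qrrqqqSqqqrrq => qrrqqqqqqqrrq   [S -> q]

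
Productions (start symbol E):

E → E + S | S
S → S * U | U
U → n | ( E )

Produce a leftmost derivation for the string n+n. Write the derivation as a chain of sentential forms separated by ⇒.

E ⇒ E+S ⇒ S+S ⇒ U+S ⇒ n+S ⇒ n+U ⇒ n+n

E ⇒ E+S   [E → E + S]
E+S ⇒ S+S   [E → S]
S+S ⇒ U+S   [S → U]
U+S ⇒ n+S   [U → n]
n+S ⇒ n+U   [S → U]
n+U ⇒ n+n   [U → n]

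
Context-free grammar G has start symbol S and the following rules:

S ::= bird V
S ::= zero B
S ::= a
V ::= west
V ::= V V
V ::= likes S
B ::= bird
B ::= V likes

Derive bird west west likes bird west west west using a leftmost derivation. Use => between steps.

S => bird V => bird V V => bird V V V => bird west V V => bird west V V V => bird west west V V => bird west west V V V => bird west west likes S V V => bird west west likes bird V V V => bird west west likes bird west V V => bird west west likes bird west west V => bird west west likes bird west west west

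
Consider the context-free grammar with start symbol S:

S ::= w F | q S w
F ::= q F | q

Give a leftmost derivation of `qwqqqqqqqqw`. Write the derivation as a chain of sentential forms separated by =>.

S => qSw => qwFw => qwqFw => qwqqFw => qwqqqFw => qwqqqqFw => qwqqqqqFw => qwqqqqqqFw => qwqqqqqqqFw => qwqqqqqqqqw

S => qSw   [S ::= q S w]
qSw => qwFw   [S ::= w F]
qwFw => qwqFw   [F ::= q F]
qwqFw => qwqqFw   [F ::= q F]
qwqqFw => qwqqqFw   [F ::= q F]
qwqqqFw => qwqqqqFw   [F ::= q F]
qwqqqqFw => qwqqqqqFw   [F ::= q F]
qwqqqqqFw => qwqqqqqqFw   [F ::= q F]
qwqqqqqqFw => qwqqqqqqqFw   [F ::= q F]
qwqqqqqqqFw => qwqqqqqqqqw   [F ::= q]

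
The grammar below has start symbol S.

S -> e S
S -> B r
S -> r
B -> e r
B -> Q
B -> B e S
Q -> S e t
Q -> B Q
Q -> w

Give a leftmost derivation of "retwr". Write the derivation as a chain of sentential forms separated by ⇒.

S ⇒ Br ⇒ Qr ⇒ BQr ⇒ QQr ⇒ SetQr ⇒ retQr ⇒ retwr

S ⇒ Br   [S -> B r]
Br ⇒ Qr   [B -> Q]
Qr ⇒ BQr   [Q -> B Q]
BQr ⇒ QQr   [B -> Q]
QQr ⇒ SetQr   [Q -> S e t]
SetQr ⇒ retQr   [S -> r]
retQr ⇒ retwr   [Q -> w]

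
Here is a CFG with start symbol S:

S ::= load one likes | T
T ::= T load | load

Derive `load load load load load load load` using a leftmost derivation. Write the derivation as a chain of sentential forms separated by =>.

S => T   [S ::= T]
T => T load   [T ::= T load]
T load => T load load   [T ::= T load]
T load load => T load load load   [T ::= T load]
T load load load => T load load load load   [T ::= T load]
T load load load load => T load load load load load   [T ::= T load]
T load load load load load => T load load load load load load   [T ::= T load]
T load load load load load load => load load load load load load load   [T ::= load]

S => T => T load => T load load => T load load load => T load load load load => T load load load load load => T load load load load load load => load load load load load load load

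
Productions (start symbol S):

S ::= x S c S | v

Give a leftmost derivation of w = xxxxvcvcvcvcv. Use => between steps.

S => xScS => xxScScS => xxxScScScS => xxxxScScScScS => xxxxvcScScScS => xxxxvcvcScScS => xxxxvcvcvcScS => xxxxvcvcvcvcS => xxxxvcvcvcvcv

S => xScS   [S ::= x S c S]
xScS => xxScScS   [S ::= x S c S]
xxScScS => xxxScScScS   [S ::= x S c S]
xxxScScScS => xxxxScScScScS   [S ::= x S c S]
xxxxScScScScS => xxxxvcScScScS   [S ::= v]
xxxxvcScScScS => xxxxvcvcScScS   [S ::= v]
xxxxvcvcScScS => xxxxvcvcvcScS   [S ::= v]
xxxxvcvcvcScS => xxxxvcvcvcvcS   [S ::= v]
xxxxvcvcvcvcS => xxxxvcvcvcvcv   [S ::= v]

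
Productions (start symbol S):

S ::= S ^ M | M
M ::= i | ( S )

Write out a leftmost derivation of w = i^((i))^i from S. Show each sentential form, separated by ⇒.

S ⇒ S^M ⇒ S^M^M ⇒ M^M^M ⇒ i^M^M ⇒ i^(S)^M ⇒ i^(M)^M ⇒ i^((S))^M ⇒ i^((M))^M ⇒ i^((i))^M ⇒ i^((i))^i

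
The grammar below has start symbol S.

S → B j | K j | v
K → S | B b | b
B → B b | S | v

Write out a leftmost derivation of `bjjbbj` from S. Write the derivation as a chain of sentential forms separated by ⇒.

S ⇒ Kj   [S → K j]
Kj ⇒ Bbj   [K → B b]
Bbj ⇒ Bbbj   [B → B b]
Bbbj ⇒ Sbbj   [B → S]
Sbbj ⇒ Bjbbj   [S → B j]
Bjbbj ⇒ Sjbbj   [B → S]
Sjbbj ⇒ Kjjbbj   [S → K j]
Kjjbbj ⇒ bjjbbj   [K → b]

S ⇒ Kj ⇒ Bbj ⇒ Bbbj ⇒ Sbbj ⇒ Bjbbj ⇒ Sjbbj ⇒ Kjjbbj ⇒ bjjbbj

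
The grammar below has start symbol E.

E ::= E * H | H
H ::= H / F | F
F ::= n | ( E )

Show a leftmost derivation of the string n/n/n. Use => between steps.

E => H   [E ::= H]
H => H/F   [H ::= H / F]
H/F => H/F/F   [H ::= H / F]
H/F/F => F/F/F   [H ::= F]
F/F/F => n/F/F   [F ::= n]
n/F/F => n/n/F   [F ::= n]
n/n/F => n/n/n   [F ::= n]

E => H => H/F => H/F/F => F/F/F => n/F/F => n/n/F => n/n/n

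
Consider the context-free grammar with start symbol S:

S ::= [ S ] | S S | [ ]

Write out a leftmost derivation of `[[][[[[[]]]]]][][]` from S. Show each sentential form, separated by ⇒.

S ⇒ SS ⇒ SSS ⇒ [S]SS ⇒ [SS]SS ⇒ [[]S]SS ⇒ [[][S]]SS ⇒ [[][[S]]]SS ⇒ [[][[[S]]]]SS ⇒ [[][[[[S]]]]]SS ⇒ [[][[[[[]]]]]]SS ⇒ [[][[[[[]]]]]][]S ⇒ [[][[[[[]]]]]][][]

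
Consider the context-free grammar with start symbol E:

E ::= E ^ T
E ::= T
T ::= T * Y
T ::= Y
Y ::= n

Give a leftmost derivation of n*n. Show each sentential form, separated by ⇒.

E ⇒ T   [E ::= T]
T ⇒ T*Y   [T ::= T * Y]
T*Y ⇒ Y*Y   [T ::= Y]
Y*Y ⇒ n*Y   [Y ::= n]
n*Y ⇒ n*n   [Y ::= n]

E⇒T⇒T*Y⇒Y*Y⇒n*Y⇒n*n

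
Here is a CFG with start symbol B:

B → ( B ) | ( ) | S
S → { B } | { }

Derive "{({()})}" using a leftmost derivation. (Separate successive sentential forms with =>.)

B => S => {B} => {(B)} => {(S)} => {({B})} => {({()})}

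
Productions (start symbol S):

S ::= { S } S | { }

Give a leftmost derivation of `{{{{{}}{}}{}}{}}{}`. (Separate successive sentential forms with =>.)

S => {S}S => {{S}S}S => {{{S}S}S}S => {{{{S}S}S}S}S => {{{{{}}S}S}S}S => {{{{{}}{}}S}S}S => {{{{{}}{}}{}}S}S => {{{{{}}{}}{}}{}}S => {{{{{}}{}}{}}{}}{}

S => {S}S   [S ::= { S } S]
{S}S => {{S}S}S   [S ::= { S } S]
{{S}S}S => {{{S}S}S}S   [S ::= { S } S]
{{{S}S}S}S => {{{{S}S}S}S}S   [S ::= { S } S]
{{{{S}S}S}S}S => {{{{{}}S}S}S}S   [S ::= { }]
{{{{{}}S}S}S}S => {{{{{}}{}}S}S}S   [S ::= { }]
{{{{{}}{}}S}S}S => {{{{{}}{}}{}}S}S   [S ::= { }]
{{{{{}}{}}{}}S}S => {{{{{}}{}}{}}{}}S   [S ::= { }]
{{{{{}}{}}{}}{}}S => {{{{{}}{}}{}}{}}{}   [S ::= { }]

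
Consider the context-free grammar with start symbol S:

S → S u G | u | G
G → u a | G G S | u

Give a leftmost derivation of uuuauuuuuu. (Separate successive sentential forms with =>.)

S => SuG   [S → S u G]
SuG => SuGuG   [S → S u G]
SuGuG => SuGuGuG   [S → S u G]
SuGuGuG => SuGuGuGuG   [S → S u G]
SuGuGuGuG => uuGuGuGuG   [S → u]
uuGuGuGuG => uuuauGuGuG   [G → u a]
uuuauGuGuG => uuuauuuGuG   [G → u]
uuuauuuGuG => uuuauuuuuG   [G → u]
uuuauuuuuG => uuuauuuuuu   [G → u]

S => SuG => SuGuG => SuGuGuG => SuGuGuGuG => uuGuGuGuG => uuuauGuGuG => uuuauuuGuG => uuuauuuuuG => uuuauuuuuu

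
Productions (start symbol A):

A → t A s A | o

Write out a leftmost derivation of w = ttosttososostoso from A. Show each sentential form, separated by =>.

A => tAsA => ttAsAsA => ttosAsA => ttostAsAsA => ttosttAsAsAsA => ttosttosAsAsA => ttosttososAsA => ttosttosososA => ttosttososostAsA => ttosttososostosA => ttosttososostoso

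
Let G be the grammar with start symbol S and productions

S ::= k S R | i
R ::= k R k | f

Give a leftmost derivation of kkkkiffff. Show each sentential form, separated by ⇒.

S ⇒ kSR   [S ::= k S R]
kSR ⇒ kkSRR   [S ::= k S R]
kkSRR ⇒ kkkSRRR   [S ::= k S R]
kkkSRRR ⇒ kkkkSRRRR   [S ::= k S R]
kkkkSRRRR ⇒ kkkkiRRRR   [S ::= i]
kkkkiRRRR ⇒ kkkkifRRR   [R ::= f]
kkkkifRRR ⇒ kkkkiffRR   [R ::= f]
kkkkiffRR ⇒ kkkkifffR   [R ::= f]
kkkkifffR ⇒ kkkkiffff   [R ::= f]

S ⇒ kSR ⇒ kkSRR ⇒ kkkSRRR ⇒ kkkkSRRRR ⇒ kkkkiRRRR ⇒ kkkkifRRR ⇒ kkkkiffRR ⇒ kkkkifffR ⇒ kkkkiffff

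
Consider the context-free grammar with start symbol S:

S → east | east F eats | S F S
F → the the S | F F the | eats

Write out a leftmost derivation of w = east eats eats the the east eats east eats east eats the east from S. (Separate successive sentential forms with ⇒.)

S ⇒ S F S ⇒ east F eats F S ⇒ east eats eats F S ⇒ east eats eats F F the S ⇒ east eats eats the the S F the S ⇒ east eats eats the the S F S F the S ⇒ east eats eats the the S F S F S F the S ⇒ east eats eats the the east F S F S F the S ⇒ east eats eats the the east eats S F S F the S ⇒ east eats eats the the east eats east F S F the S ⇒ east eats eats the the east eats east eats S F the S ⇒ east eats eats the the east eats east eats east F the S ⇒ east eats eats the the east eats east eats east eats the S ⇒ east eats eats the the east eats east eats east eats the east

S ⇒ S F S   [S → S F S]
S F S ⇒ east F eats F S   [S → east F eats]
east F eats F S ⇒ east eats eats F S   [F → eats]
east eats eats F S ⇒ east eats eats F F the S   [F → F F the]
east eats eats F F the S ⇒ east eats eats the the S F the S   [F → the the S]
east eats eats the the S F the S ⇒ east eats eats the the S F S F the S   [S → S F S]
east eats eats the the S F S F the S ⇒ east eats eats the the S F S F S F the S   [S → S F S]
east eats eats the the S F S F S F the S ⇒ east eats eats the the east F S F S F the S   [S → east]
east eats eats the the east F S F S F the S ⇒ east eats eats the the east eats S F S F the S   [F → eats]
east eats eats the the east eats S F S F the S ⇒ east eats eats the the east eats east F S F the S   [S → east]
east eats eats the the east eats east F S F the S ⇒ east eats eats the the east eats east eats S F the S   [F → eats]
east eats eats the the east eats east eats S F the S ⇒ east eats eats the the east eats east eats east F the S   [S → east]
east eats eats the the east eats east eats east F the S ⇒ east eats eats the the east eats east eats east eats the S   [F → eats]
east eats eats the the east eats east eats east eats the S ⇒ east eats eats the the east eats east eats east eats the east   [S → east]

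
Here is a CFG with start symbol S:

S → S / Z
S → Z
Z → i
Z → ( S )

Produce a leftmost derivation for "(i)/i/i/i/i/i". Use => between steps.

S => S/Z   [S → S / Z]
S/Z => S/Z/Z   [S → S / Z]
S/Z/Z => S/Z/Z/Z   [S → S / Z]
S/Z/Z/Z => S/Z/Z/Z/Z   [S → S / Z]
S/Z/Z/Z/Z => S/Z/Z/Z/Z/Z   [S → S / Z]
S/Z/Z/Z/Z/Z => Z/Z/Z/Z/Z/Z   [S → Z]
Z/Z/Z/Z/Z/Z => (S)/Z/Z/Z/Z/Z   [Z → ( S )]
(S)/Z/Z/Z/Z/Z => (Z)/Z/Z/Z/Z/Z   [S → Z]
(Z)/Z/Z/Z/Z/Z => (i)/Z/Z/Z/Z/Z   [Z → i]
(i)/Z/Z/Z/Z/Z => (i)/i/Z/Z/Z/Z   [Z → i]
(i)/i/Z/Z/Z/Z => (i)/i/i/Z/Z/Z   [Z → i]
(i)/i/i/Z/Z/Z => (i)/i/i/i/Z/Z   [Z → i]
(i)/i/i/i/Z/Z => (i)/i/i/i/i/Z   [Z → i]
(i)/i/i/i/i/Z => (i)/i/i/i/i/i   [Z → i]

S => S/Z => S/Z/Z => S/Z/Z/Z => S/Z/Z/Z/Z => S/Z/Z/Z/Z/Z => Z/Z/Z/Z/Z/Z => (S)/Z/Z/Z/Z/Z => (Z)/Z/Z/Z/Z/Z => (i)/Z/Z/Z/Z/Z => (i)/i/Z/Z/Z/Z => (i)/i/i/Z/Z/Z => (i)/i/i/i/Z/Z => (i)/i/i/i/i/Z => (i)/i/i/i/i/i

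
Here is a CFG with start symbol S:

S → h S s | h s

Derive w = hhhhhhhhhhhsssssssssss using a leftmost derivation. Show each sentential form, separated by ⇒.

S⇒hSs⇒hhSss⇒hhhSsss⇒hhhhSssss⇒hhhhhSsssss⇒hhhhhhSssssss⇒hhhhhhhSsssssss⇒hhhhhhhhSssssssss⇒hhhhhhhhhSsssssssss⇒hhhhhhhhhhSssssssssss⇒hhhhhhhhhhhsssssssssss

S ⇒ hSs   [S → h S s]
hSs ⇒ hhSss   [S → h S s]
hhSss ⇒ hhhSsss   [S → h S s]
hhhSsss ⇒ hhhhSssss   [S → h S s]
hhhhSssss ⇒ hhhhhSsssss   [S → h S s]
hhhhhSsssss ⇒ hhhhhhSssssss   [S → h S s]
hhhhhhSssssss ⇒ hhhhhhhSsssssss   [S → h S s]
hhhhhhhSsssssss ⇒ hhhhhhhhSssssssss   [S → h S s]
hhhhhhhhSssssssss ⇒ hhhhhhhhhSsssssssss   [S → h S s]
hhhhhhhhhSsssssssss ⇒ hhhhhhhhhhSssssssssss   [S → h S s]
hhhhhhhhhhSssssssssss ⇒ hhhhhhhhhhhsssssssssss   [S → h s]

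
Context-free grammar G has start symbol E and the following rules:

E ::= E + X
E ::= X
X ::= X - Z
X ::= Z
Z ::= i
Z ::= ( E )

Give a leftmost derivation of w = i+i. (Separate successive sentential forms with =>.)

E => E+X => X+X => Z+X => i+X => i+Z => i+i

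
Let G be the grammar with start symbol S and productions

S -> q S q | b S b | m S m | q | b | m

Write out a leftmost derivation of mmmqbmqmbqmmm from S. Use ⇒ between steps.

S ⇒ mSm ⇒ mmSmm ⇒ mmmSmmm ⇒ mmmqSqmmm ⇒ mmmqbSbqmmm ⇒ mmmqbmSmbqmmm ⇒ mmmqbmqmbqmmm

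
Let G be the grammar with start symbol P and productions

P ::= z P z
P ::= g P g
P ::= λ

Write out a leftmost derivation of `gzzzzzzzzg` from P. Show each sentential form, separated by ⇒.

P ⇒ gPg   [P ::= g P g]
gPg ⇒ gzPzg   [P ::= z P z]
gzPzg ⇒ gzzPzzg   [P ::= z P z]
gzzPzzg ⇒ gzzzPzzzg   [P ::= z P z]
gzzzPzzzg ⇒ gzzzzPzzzzg   [P ::= z P z]
gzzzzPzzzzg ⇒ gzzzzzzzzg   [P ::= λ]

P⇒gPg⇒gzPzg⇒gzzPzzg⇒gzzzPzzzg⇒gzzzzPzzzzg⇒gzzzzzzzzg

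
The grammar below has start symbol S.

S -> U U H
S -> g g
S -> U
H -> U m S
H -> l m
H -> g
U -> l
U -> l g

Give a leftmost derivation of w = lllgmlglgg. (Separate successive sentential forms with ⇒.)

S ⇒ UUH   [S -> U U H]
UUH ⇒ lUH   [U -> l]
lUH ⇒ llH   [U -> l]
llH ⇒ llUmS   [H -> U m S]
llUmS ⇒ lllgmS   [U -> l g]
lllgmS ⇒ lllgmUUH   [S -> U U H]
lllgmUUH ⇒ lllgmlgUH   [U -> l g]
lllgmlgUH ⇒ lllgmlglgH   [U -> l g]
lllgmlglgH ⇒ lllgmlglgg   [H -> g]

S⇒UUH⇒lUH⇒llH⇒llUmS⇒lllgmS⇒lllgmUUH⇒lllgmlgUH⇒lllgmlglgH⇒lllgmlglgg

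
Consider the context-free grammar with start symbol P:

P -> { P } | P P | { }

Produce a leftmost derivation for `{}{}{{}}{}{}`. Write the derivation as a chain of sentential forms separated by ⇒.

P ⇒ PP   [P -> P P]
PP ⇒ PPP   [P -> P P]
PPP ⇒ {}PP   [P -> { }]
{}PP ⇒ {}PPP   [P -> P P]
{}PPP ⇒ {}{}PP   [P -> { }]
{}{}PP ⇒ {}{}PPP   [P -> P P]
{}{}PPP ⇒ {}{}{P}PP   [P -> { P }]
{}{}{P}PP ⇒ {}{}{{}}PP   [P -> { }]
{}{}{{}}PP ⇒ {}{}{{}}{}P   [P -> { }]
{}{}{{}}{}P ⇒ {}{}{{}}{}{}   [P -> { }]

P⇒PP⇒PPP⇒{}PP⇒{}PPP⇒{}{}PP⇒{}{}PPP⇒{}{}{P}PP⇒{}{}{{}}PP⇒{}{}{{}}{}P⇒{}{}{{}}{}{}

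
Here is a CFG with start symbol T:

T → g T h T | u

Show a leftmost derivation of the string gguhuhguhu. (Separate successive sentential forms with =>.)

T => gThT   [T → g T h T]
gThT => ggThThT   [T → g T h T]
ggThThT => gguhThT   [T → u]
gguhThT => gguhuhT   [T → u]
gguhuhT => gguhuhgThT   [T → g T h T]
gguhuhgThT => gguhuhguhT   [T → u]
gguhuhguhT => gguhuhguhu   [T → u]

T=>gThT=>ggThThT=>gguhThT=>gguhuhT=>gguhuhgThT=>gguhuhguhT=>gguhuhguhu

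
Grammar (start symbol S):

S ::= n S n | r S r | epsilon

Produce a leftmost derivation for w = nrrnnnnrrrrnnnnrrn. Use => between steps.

S => nSn => nrSrn => nrrSrrn => nrrnSnrrn => nrrnnSnnrrn => nrrnnnSnnnrrn => nrrnnnnSnnnnrrn => nrrnnnnrSrnnnnrrn => nrrnnnnrrSrrnnnnrrn => nrrnnnnrrrrnnnnrrn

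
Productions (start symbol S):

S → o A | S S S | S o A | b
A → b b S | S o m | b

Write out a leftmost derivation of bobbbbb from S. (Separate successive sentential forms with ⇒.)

S ⇒ SSS   [S → S S S]
SSS ⇒ SSSSS   [S → S S S]
SSSSS ⇒ SoASSSS   [S → S o A]
SoASSSS ⇒ boASSSS   [S → b]
boASSSS ⇒ bobSSSS   [A → b]
bobSSSS ⇒ bobbSSS   [S → b]
bobbSSS ⇒ bobbbSS   [S → b]
bobbbSS ⇒ bobbbbS   [S → b]
bobbbbS ⇒ bobbbbb   [S → b]

S ⇒ SSS ⇒ SSSSS ⇒ SoASSSS ⇒ boASSSS ⇒ bobSSSS ⇒ bobbSSS ⇒ bobbbSS ⇒ bobbbbS ⇒ bobbbbb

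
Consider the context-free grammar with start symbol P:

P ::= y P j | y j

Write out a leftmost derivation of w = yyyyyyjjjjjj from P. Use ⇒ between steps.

P ⇒ yPj ⇒ yyPjj ⇒ yyyPjjj ⇒ yyyyPjjjj ⇒ yyyyyPjjjjj ⇒ yyyyyyjjjjjj

P ⇒ yPj   [P ::= y P j]
yPj ⇒ yyPjj   [P ::= y P j]
yyPjj ⇒ yyyPjjj   [P ::= y P j]
yyyPjjj ⇒ yyyyPjjjj   [P ::= y P j]
yyyyPjjjj ⇒ yyyyyPjjjjj   [P ::= y P j]
yyyyyPjjjjj ⇒ yyyyyyjjjjjj   [P ::= y j]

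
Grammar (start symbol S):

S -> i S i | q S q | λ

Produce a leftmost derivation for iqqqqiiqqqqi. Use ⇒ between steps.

S ⇒ iSi   [S -> i S i]
iSi ⇒ iqSqi   [S -> q S q]
iqSqi ⇒ iqqSqqi   [S -> q S q]
iqqSqqi ⇒ iqqqSqqqi   [S -> q S q]
iqqqSqqqi ⇒ iqqqqSqqqqi   [S -> q S q]
iqqqqSqqqqi ⇒ iqqqqiSiqqqqi   [S -> i S i]
iqqqqiSiqqqqi ⇒ iqqqqiiqqqqi   [S -> λ]

S⇒iSi⇒iqSqi⇒iqqSqqi⇒iqqqSqqqi⇒iqqqqSqqqqi⇒iqqqqiSiqqqqi⇒iqqqqiiqqqqi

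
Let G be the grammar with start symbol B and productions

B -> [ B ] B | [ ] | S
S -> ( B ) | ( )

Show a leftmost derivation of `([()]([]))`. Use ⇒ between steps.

B⇒S⇒(B)⇒([B]B)⇒([S]B)⇒([()]B)⇒([()]S)⇒([()](B))⇒([()]([]))

B ⇒ S   [B -> S]
S ⇒ (B)   [S -> ( B )]
(B) ⇒ ([B]B)   [B -> [ B ] B]
([B]B) ⇒ ([S]B)   [B -> S]
([S]B) ⇒ ([()]B)   [S -> ( )]
([()]B) ⇒ ([()]S)   [B -> S]
([()]S) ⇒ ([()](B))   [S -> ( B )]
([()](B)) ⇒ ([()]([]))   [B -> [ ]]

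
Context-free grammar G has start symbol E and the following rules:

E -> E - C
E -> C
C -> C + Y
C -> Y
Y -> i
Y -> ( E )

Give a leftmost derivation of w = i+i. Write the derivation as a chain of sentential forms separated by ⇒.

E⇒C⇒C+Y⇒Y+Y⇒i+Y⇒i+i

E ⇒ C   [E -> C]
C ⇒ C+Y   [C -> C + Y]
C+Y ⇒ Y+Y   [C -> Y]
Y+Y ⇒ i+Y   [Y -> i]
i+Y ⇒ i+i   [Y -> i]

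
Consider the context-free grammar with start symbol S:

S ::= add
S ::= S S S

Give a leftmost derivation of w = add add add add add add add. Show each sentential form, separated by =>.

S => S S S   [S ::= S S S]
S S S => S S S S S   [S ::= S S S]
S S S S S => S S S S S S S   [S ::= S S S]
S S S S S S S => add S S S S S S   [S ::= add]
add S S S S S S => add add S S S S S   [S ::= add]
add add S S S S S => add add add S S S S   [S ::= add]
add add add S S S S => add add add add S S S   [S ::= add]
add add add add S S S => add add add add add S S   [S ::= add]
add add add add add S S => add add add add add add S   [S ::= add]
add add add add add add S => add add add add add add add   [S ::= add]

S => S S S => S S S S S => S S S S S S S => add S S S S S S => add add S S S S S => add add add S S S S => add add add add S S S => add add add add add S S => add add add add add add S => add add add add add add add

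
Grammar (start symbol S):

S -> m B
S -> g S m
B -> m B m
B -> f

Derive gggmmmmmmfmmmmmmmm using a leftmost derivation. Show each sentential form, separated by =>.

S => gSm   [S -> g S m]
gSm => ggSmm   [S -> g S m]
ggSmm => gggSmmm   [S -> g S m]
gggSmmm => gggmBmmm   [S -> m B]
gggmBmmm => gggmmBmmmm   [B -> m B m]
gggmmBmmmm => gggmmmBmmmmm   [B -> m B m]
gggmmmBmmmmm => gggmmmmBmmmmmm   [B -> m B m]
gggmmmmBmmmmmm => gggmmmmmBmmmmmmm   [B -> m B m]
gggmmmmmBmmmmmmm => gggmmmmmmBmmmmmmmm   [B -> m B m]
gggmmmmmmBmmmmmmmm => gggmmmmmmfmmmmmmmm   [B -> f]

S=>gSm=>ggSmm=>gggSmmm=>gggmBmmm=>gggmmBmmmm=>gggmmmBmmmmm=>gggmmmmBmmmmmm=>gggmmmmmBmmmmmmm=>gggmmmmmmBmmmmmmmm=>gggmmmmmmfmmmmmmmm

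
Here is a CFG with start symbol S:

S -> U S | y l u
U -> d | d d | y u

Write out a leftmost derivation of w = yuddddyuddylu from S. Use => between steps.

S => US => yuS => yuUS => yuddS => yuddUS => yuddddS => yuddddUS => yuddddyuS => yuddddyuUS => yuddddyuddS => yuddddyuddylu

S => US   [S -> U S]
US => yuS   [U -> y u]
yuS => yuUS   [S -> U S]
yuUS => yuddS   [U -> d d]
yuddS => yuddUS   [S -> U S]
yuddUS => yuddddS   [U -> d d]
yuddddS => yuddddUS   [S -> U S]
yuddddUS => yuddddyuS   [U -> y u]
yuddddyuS => yuddddyuUS   [S -> U S]
yuddddyuUS => yuddddyuddS   [U -> d d]
yuddddyuddS => yuddddyuddylu   [S -> y l u]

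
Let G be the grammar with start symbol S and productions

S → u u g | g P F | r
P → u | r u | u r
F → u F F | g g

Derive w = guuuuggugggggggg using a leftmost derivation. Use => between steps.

S => gPF => guF => guuFF => guuuFFF => guuuuFFFF => guuuuggFFF => guuuugguFFFF => guuuugguggFFF => guuuugguggggFF => guuuugguggggggF => guuuuggugggggggg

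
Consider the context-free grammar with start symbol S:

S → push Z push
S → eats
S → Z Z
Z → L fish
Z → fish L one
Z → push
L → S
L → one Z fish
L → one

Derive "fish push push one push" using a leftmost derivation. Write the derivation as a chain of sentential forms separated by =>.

S => Z Z => fish L one Z => fish S one Z => fish Z Z one Z => fish push Z one Z => fish push push one Z => fish push push one push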